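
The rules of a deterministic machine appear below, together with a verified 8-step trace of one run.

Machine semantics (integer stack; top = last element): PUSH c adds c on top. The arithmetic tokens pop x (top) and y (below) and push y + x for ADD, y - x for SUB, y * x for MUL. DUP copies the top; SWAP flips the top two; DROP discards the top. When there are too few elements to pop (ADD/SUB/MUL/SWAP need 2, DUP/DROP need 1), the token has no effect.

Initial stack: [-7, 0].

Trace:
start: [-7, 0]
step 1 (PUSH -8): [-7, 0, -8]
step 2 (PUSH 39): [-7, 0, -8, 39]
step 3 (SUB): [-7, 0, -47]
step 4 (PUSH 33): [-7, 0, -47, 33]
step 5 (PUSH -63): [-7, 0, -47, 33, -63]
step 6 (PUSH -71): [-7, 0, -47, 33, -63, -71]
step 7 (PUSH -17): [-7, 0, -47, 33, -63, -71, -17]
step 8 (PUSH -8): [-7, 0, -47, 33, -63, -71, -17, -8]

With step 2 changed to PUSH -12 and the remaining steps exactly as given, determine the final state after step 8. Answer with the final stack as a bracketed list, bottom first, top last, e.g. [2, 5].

[-7, 0, 4, 33, -63, -71, -17, -8]

(re-executing from step 2 with the substitution; state before step 2: [-7, 0, -8])
step 2 (PUSH -12): [-7, 0, -8, -12]
step 3 (SUB): [-7, 0, 4]
step 4 (PUSH 33): [-7, 0, 4, 33]
step 5 (PUSH -63): [-7, 0, 4, 33, -63]
step 6 (PUSH -71): [-7, 0, 4, 33, -63, -71]
step 7 (PUSH -17): [-7, 0, 4, 33, -63, -71, -17]
step 8 (PUSH -8): [-7, 0, 4, 33, -63, -71, -17, -8]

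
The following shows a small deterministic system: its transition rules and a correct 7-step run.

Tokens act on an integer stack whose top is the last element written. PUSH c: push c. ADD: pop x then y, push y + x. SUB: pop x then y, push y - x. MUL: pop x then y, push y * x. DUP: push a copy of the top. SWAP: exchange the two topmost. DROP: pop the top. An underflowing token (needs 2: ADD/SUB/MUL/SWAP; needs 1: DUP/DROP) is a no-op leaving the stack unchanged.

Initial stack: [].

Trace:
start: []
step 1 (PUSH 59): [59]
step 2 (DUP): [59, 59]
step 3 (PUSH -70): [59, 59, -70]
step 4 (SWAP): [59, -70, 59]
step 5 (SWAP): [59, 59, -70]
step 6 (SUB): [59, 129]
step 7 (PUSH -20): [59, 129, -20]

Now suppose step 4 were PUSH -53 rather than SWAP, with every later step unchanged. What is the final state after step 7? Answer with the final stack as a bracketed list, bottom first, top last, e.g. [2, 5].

[59, 59, 17, -20]

(re-executing from step 4 with the substitution; state before step 4: [59, 59, -70])
step 4 (PUSH -53): [59, 59, -70, -53]
step 5 (SWAP): [59, 59, -53, -70]
step 6 (SUB): [59, 59, 17]
step 7 (PUSH -20): [59, 59, 17, -20]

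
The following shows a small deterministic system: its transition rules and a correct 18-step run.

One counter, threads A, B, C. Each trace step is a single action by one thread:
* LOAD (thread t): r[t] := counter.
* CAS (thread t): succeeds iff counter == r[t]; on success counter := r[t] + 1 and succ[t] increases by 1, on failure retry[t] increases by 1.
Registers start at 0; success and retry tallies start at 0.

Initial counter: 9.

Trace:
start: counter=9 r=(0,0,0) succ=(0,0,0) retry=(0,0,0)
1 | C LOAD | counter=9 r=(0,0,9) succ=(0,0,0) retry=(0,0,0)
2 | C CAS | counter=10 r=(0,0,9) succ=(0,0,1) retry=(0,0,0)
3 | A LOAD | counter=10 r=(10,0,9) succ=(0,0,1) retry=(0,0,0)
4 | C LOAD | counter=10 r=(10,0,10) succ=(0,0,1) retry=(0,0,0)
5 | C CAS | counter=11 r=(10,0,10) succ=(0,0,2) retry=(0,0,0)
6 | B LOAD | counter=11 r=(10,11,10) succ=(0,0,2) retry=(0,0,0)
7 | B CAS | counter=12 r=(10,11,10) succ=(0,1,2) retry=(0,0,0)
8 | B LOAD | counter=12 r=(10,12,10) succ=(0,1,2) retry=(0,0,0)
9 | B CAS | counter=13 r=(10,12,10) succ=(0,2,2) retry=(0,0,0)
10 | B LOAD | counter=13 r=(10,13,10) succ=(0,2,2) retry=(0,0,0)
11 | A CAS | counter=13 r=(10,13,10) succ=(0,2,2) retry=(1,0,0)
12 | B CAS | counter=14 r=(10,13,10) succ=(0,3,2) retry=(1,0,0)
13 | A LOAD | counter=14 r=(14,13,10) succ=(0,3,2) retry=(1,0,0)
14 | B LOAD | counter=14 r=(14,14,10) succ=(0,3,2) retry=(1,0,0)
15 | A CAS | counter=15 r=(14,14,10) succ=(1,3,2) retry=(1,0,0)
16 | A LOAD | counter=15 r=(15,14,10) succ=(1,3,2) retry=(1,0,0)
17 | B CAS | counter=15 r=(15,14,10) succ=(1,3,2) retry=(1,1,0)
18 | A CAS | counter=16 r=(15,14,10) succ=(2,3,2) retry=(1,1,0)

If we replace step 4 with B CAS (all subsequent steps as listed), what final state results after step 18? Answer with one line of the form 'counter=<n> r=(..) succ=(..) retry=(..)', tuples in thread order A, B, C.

counter=15 r=(14,13,9) succ=(2,3,1) retry=(1,2,1)

(re-executing from step 4 with the substitution; state before step 4: counter=10 r=(10,0,9) succ=(0,0,1) retry=(0,0,0))
4 | B CAS | counter=10 r=(10,0,9) succ=(0,0,1) retry=(0,1,0)
5 | C CAS | counter=10 r=(10,0,9) succ=(0,0,1) retry=(0,1,1)
6 | B LOAD | counter=10 r=(10,10,9) succ=(0,0,1) retry=(0,1,1)
7 | B CAS | counter=11 r=(10,10,9) succ=(0,1,1) retry=(0,1,1)
8 | B LOAD | counter=11 r=(10,11,9) succ=(0,1,1) retry=(0,1,1)
9 | B CAS | counter=12 r=(10,11,9) succ=(0,2,1) retry=(0,1,1)
10 | B LOAD | counter=12 r=(10,12,9) succ=(0,2,1) retry=(0,1,1)
11 | A CAS | counter=12 r=(10,12,9) succ=(0,2,1) retry=(1,1,1)
12 | B CAS | counter=13 r=(10,12,9) succ=(0,3,1) retry=(1,1,1)
13 | A LOAD | counter=13 r=(13,12,9) succ=(0,3,1) retry=(1,1,1)
14 | B LOAD | counter=13 r=(13,13,9) succ=(0,3,1) retry=(1,1,1)
15 | A CAS | counter=14 r=(13,13,9) succ=(1,3,1) retry=(1,1,1)
16 | A LOAD | counter=14 r=(14,13,9) succ=(1,3,1) retry=(1,1,1)
17 | B CAS | counter=14 r=(14,13,9) succ=(1,3,1) retry=(1,2,1)
18 | A CAS | counter=15 r=(14,13,9) succ=(2,3,1) retry=(1,2,1)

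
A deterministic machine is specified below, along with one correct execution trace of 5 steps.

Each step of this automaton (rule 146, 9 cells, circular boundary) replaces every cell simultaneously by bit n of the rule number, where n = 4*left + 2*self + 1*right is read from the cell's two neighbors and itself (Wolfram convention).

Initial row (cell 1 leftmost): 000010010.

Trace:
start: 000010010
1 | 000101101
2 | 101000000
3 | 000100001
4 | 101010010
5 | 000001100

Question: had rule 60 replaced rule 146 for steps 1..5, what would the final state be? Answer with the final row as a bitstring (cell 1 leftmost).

(re-executing steps 1..5 under rule 60; state before step 1: 000010010)
1 | 000011011
2 | 100010110
3 | 110011101
4 | 001010011
5 | 101111010

101111010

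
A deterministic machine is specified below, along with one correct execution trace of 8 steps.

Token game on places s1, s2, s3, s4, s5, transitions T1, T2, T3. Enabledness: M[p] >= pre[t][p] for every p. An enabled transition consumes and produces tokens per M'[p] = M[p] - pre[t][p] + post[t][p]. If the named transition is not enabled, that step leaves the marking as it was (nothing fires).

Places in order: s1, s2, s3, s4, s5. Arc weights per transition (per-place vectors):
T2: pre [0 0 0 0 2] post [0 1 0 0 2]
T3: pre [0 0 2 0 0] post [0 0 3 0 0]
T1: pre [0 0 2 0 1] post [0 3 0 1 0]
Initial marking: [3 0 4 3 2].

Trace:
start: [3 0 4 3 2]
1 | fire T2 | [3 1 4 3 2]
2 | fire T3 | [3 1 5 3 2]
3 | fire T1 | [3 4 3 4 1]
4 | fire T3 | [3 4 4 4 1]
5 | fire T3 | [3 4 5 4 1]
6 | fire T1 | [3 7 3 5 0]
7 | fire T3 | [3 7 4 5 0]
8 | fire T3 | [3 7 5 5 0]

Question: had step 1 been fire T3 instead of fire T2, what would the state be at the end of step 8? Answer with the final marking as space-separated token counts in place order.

3 6 6 5 0

(re-executing from step 1 with the substitution; state before step 1: [3 0 4 3 2])
1 | fire T3 | [3 0 5 3 2]
2 | fire T3 | [3 0 6 3 2]
3 | fire T1 | [3 3 4 4 1]
4 | fire T3 | [3 3 5 4 1]
5 | fire T3 | [3 3 6 4 1]
6 | fire T1 | [3 6 4 5 0]
7 | fire T3 | [3 6 5 5 0]
8 | fire T3 | [3 6 6 5 0]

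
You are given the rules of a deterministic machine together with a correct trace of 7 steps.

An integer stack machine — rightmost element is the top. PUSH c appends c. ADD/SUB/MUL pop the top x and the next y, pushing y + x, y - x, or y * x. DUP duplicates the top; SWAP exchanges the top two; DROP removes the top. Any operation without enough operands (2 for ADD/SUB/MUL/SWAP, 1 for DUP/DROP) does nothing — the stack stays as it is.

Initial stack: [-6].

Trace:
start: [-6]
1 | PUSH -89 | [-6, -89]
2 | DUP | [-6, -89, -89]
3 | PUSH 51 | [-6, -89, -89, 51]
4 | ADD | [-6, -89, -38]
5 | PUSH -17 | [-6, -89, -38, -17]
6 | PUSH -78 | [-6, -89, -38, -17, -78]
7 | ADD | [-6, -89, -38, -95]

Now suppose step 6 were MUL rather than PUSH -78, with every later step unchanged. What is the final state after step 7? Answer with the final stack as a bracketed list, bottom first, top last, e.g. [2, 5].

(re-executing from step 6 with the substitution; state before step 6: [-6, -89, -38, -17])
6 | MUL | [-6, -89, 646]
7 | ADD | [-6, 557]

[-6, 557]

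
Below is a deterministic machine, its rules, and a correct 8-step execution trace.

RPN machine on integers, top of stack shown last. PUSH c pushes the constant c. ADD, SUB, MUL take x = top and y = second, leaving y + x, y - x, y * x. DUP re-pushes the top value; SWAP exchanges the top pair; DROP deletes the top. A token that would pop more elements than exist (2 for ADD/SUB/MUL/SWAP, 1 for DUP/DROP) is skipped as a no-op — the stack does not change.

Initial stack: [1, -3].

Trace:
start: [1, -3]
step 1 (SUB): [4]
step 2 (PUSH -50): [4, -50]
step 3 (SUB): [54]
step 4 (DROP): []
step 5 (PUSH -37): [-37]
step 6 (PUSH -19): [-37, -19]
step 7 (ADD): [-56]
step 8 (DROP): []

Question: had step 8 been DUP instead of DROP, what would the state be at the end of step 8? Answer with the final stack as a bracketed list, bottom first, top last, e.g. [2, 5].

[-56, -56]

(re-executing from step 8 with the substitution; state before step 8: [-56])
step 8 (DUP): [-56, -56]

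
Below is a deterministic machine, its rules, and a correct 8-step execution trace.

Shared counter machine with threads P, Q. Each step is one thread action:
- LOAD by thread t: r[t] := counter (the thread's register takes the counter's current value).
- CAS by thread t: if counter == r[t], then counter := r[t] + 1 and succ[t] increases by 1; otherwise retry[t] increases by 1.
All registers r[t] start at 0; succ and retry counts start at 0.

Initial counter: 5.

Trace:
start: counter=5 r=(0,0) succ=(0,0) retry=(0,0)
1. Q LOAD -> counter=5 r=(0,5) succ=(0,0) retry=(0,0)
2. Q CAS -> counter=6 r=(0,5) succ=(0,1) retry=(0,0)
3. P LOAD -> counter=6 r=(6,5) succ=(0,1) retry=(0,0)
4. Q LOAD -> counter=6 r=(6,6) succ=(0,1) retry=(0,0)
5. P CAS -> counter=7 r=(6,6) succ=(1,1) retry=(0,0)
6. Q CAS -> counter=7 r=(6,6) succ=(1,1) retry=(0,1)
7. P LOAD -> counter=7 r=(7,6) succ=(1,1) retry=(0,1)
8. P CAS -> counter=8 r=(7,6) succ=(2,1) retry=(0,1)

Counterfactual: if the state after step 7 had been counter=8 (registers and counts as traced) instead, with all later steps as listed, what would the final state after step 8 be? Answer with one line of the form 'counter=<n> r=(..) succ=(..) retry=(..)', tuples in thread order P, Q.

state after step 7 := counter=8 r=(7,6) succ=(1,1) retry=(0,1)
8. P CAS -> counter=8 r=(7,6) succ=(1,1) retry=(1,1)

counter=8 r=(7,6) succ=(1,1) retry=(1,1)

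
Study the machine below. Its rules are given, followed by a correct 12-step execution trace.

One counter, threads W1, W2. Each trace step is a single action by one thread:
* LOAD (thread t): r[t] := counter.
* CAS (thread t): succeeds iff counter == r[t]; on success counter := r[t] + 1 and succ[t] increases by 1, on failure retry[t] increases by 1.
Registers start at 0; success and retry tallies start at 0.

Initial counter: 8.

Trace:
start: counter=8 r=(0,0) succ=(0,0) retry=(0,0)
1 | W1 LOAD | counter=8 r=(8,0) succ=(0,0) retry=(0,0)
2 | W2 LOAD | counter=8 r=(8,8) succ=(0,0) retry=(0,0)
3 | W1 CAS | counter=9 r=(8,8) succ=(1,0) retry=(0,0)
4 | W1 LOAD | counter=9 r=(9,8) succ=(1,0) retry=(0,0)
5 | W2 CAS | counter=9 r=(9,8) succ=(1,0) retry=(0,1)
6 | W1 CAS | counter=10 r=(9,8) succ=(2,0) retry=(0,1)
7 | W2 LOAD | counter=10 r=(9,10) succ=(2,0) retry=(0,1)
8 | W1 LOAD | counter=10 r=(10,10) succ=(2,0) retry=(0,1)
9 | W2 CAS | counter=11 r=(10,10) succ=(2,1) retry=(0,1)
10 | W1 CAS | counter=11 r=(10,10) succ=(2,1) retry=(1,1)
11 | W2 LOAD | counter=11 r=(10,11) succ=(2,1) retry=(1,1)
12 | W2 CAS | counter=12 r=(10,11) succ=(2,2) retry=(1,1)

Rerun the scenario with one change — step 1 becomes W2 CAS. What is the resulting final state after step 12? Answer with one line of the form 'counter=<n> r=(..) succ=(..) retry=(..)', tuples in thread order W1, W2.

counter=11 r=(9,10) succ=(0,3) retry=(3,1)

(re-executing from step 1 with the substitution; state before step 1: counter=8 r=(0,0) succ=(0,0) retry=(0,0))
1 | W2 CAS | counter=8 r=(0,0) succ=(0,0) retry=(0,1)
2 | W2 LOAD | counter=8 r=(0,8) succ=(0,0) retry=(0,1)
3 | W1 CAS | counter=8 r=(0,8) succ=(0,0) retry=(1,1)
4 | W1 LOAD | counter=8 r=(8,8) succ=(0,0) retry=(1,1)
5 | W2 CAS | counter=9 r=(8,8) succ=(0,1) retry=(1,1)
6 | W1 CAS | counter=9 r=(8,8) succ=(0,1) retry=(2,1)
7 | W2 LOAD | counter=9 r=(8,9) succ=(0,1) retry=(2,1)
8 | W1 LOAD | counter=9 r=(9,9) succ=(0,1) retry=(2,1)
9 | W2 CAS | counter=10 r=(9,9) succ=(0,2) retry=(2,1)
10 | W1 CAS | counter=10 r=(9,9) succ=(0,2) retry=(3,1)
11 | W2 LOAD | counter=10 r=(9,10) succ=(0,2) retry=(3,1)
12 | W2 CAS | counter=11 r=(9,10) succ=(0,3) retry=(3,1)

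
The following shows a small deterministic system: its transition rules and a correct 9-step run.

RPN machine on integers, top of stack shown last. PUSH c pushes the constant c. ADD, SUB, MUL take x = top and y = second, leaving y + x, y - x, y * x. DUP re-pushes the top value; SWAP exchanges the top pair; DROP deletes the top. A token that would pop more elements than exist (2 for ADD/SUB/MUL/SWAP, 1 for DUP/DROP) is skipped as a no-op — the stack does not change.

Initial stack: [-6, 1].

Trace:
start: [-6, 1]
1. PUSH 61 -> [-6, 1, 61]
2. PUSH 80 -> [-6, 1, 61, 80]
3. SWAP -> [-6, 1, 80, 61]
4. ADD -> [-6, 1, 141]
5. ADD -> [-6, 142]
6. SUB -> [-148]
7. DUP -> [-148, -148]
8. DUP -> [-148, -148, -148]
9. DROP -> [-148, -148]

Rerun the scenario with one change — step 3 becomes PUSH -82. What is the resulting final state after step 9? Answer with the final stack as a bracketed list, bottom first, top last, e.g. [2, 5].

(re-executing from step 3 with the substitution; state before step 3: [-6, 1, 61, 80])
3. PUSH -82 -> [-6, 1, 61, 80, -82]
4. ADD -> [-6, 1, 61, -2]
5. ADD -> [-6, 1, 59]
6. SUB -> [-6, -58]
7. DUP -> [-6, -58, -58]
8. DUP -> [-6, -58, -58, -58]
9. DROP -> [-6, -58, -58]

[-6, -58, -58]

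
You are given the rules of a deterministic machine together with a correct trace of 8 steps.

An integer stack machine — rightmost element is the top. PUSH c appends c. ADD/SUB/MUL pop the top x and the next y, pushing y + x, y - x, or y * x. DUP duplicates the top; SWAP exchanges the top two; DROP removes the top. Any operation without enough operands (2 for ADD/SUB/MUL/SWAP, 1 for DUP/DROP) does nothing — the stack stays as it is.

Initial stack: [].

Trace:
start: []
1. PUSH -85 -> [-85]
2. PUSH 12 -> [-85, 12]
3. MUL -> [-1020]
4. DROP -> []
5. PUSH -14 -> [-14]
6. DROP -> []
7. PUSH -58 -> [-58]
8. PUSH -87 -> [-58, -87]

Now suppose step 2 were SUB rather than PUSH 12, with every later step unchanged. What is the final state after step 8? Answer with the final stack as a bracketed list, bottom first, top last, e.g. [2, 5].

(re-executing from step 2 with the substitution; state before step 2: [-85])
2. SUB -> [-85]
3. MUL -> [-85]
4. DROP -> []
5. PUSH -14 -> [-14]
6. DROP -> []
7. PUSH -58 -> [-58]
8. PUSH -87 -> [-58, -87]

[-58, -87]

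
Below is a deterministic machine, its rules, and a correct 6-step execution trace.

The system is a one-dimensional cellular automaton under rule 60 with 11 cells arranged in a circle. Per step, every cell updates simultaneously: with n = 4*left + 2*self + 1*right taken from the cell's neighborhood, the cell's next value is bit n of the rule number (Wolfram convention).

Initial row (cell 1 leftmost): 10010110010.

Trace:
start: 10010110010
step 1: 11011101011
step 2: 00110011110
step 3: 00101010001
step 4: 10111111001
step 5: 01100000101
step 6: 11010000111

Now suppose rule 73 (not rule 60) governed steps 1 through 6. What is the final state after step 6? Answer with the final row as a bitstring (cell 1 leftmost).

00000110000

(re-executing steps 1..6 under rule 73; state before step 1: 10010110010)
step 1: 00000110000
step 2: 11110110111
step 3: 00010110100
step 4: 11000110001
step 5: 01010110101
step 6: 00000110000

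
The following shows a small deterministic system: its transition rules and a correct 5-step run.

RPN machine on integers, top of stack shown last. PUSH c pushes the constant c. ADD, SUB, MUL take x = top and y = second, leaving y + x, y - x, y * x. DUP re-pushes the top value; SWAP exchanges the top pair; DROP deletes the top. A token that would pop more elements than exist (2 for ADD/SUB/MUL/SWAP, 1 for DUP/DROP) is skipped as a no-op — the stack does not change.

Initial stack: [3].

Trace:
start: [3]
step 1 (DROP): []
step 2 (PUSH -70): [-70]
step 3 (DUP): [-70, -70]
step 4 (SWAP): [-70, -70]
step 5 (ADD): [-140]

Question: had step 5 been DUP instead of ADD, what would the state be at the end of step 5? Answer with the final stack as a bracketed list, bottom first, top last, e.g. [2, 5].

[-70, -70, -70]

(re-executing from step 5 with the substitution; state before step 5: [-70, -70])
step 5 (DUP): [-70, -70, -70]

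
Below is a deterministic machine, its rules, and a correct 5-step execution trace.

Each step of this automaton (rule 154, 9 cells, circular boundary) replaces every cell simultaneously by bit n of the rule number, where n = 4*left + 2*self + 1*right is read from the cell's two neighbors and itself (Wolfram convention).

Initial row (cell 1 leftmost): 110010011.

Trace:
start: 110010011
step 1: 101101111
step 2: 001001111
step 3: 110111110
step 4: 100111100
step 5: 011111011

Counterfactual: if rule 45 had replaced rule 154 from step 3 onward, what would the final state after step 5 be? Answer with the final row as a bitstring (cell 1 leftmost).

(re-executing steps 3..5 under rule 45; state before step 3: 001001111)
step 3: 001001000
step 4: 101001011
step 5: 011001110

011001110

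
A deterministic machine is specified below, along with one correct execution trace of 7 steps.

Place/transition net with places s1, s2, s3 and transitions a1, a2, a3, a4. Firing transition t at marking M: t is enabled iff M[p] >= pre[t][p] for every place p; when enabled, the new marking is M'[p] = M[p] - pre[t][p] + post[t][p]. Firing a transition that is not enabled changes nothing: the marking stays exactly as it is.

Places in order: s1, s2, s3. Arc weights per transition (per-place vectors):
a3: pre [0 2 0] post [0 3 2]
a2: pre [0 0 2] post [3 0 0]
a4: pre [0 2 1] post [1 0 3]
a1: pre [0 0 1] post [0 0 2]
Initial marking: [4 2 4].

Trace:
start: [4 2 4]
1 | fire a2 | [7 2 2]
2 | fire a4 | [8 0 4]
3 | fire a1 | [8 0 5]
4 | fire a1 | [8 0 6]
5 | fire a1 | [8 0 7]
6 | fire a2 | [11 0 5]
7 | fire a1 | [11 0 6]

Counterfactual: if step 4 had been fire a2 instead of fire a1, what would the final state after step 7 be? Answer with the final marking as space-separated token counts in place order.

14 0 3

(re-executing from step 4 with the substitution; state before step 4: [8 0 5])
4 | fire a2 | [11 0 3]
5 | fire a1 | [11 0 4]
6 | fire a2 | [14 0 2]
7 | fire a1 | [14 0 3]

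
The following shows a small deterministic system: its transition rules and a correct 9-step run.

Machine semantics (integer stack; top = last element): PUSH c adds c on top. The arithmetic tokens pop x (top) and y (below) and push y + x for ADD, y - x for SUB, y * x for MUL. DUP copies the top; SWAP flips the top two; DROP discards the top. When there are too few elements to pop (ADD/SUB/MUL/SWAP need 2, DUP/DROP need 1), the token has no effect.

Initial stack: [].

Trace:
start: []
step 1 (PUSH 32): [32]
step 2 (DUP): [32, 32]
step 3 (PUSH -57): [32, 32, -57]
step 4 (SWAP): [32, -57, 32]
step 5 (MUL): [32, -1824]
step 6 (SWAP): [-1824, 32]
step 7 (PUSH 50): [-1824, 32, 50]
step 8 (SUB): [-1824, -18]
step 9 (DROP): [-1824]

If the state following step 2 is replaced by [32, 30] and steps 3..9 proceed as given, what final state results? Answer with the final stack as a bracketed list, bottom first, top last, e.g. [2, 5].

state after step 2 := [32, 30]
step 3 (PUSH -57): [32, 30, -57]
step 4 (SWAP): [32, -57, 30]
step 5 (MUL): [32, -1710]
step 6 (SWAP): [-1710, 32]
step 7 (PUSH 50): [-1710, 32, 50]
step 8 (SUB): [-1710, -18]
step 9 (DROP): [-1710]

[-1710]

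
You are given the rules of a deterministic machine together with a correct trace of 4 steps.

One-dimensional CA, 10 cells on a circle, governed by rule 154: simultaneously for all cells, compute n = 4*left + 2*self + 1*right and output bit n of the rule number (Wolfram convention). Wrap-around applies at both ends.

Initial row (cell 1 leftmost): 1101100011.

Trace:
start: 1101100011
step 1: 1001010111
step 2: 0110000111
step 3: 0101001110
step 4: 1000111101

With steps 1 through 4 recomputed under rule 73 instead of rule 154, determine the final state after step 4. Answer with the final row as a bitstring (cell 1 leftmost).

(re-executing steps 1..4 under rule 73; state before step 1: 1101100011)
step 1: 0101101010
step 2: 0001100000
step 3: 1101101111
step 4: 0101101000

0101101000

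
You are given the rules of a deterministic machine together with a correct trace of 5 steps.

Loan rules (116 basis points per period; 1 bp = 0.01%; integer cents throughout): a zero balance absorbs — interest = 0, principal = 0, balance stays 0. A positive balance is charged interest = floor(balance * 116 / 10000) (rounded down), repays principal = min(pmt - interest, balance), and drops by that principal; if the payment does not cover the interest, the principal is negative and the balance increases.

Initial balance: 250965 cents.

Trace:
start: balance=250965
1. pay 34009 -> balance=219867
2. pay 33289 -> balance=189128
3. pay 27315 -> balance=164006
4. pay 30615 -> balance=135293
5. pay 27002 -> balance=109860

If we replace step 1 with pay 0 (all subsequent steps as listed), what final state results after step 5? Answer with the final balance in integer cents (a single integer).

145474

(re-executing from step 1 with the substitution; state before step 1: balance=250965)
1. pay 0 -> balance=253876
2. pay 33289 -> balance=223531
3. pay 27315 -> balance=198808
4. pay 30615 -> balance=170499
5. pay 27002 -> balance=145474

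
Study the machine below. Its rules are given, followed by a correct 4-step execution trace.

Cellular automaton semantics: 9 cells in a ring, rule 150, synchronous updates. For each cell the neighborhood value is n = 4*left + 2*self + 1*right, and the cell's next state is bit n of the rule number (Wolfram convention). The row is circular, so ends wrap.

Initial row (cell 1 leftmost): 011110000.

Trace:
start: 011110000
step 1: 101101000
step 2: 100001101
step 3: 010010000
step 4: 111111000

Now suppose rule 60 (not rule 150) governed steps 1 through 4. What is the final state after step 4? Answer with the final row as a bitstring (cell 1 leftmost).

011111111

(re-executing steps 1..4 under rule 60; state before step 1: 011110000)
step 1: 010001000
step 2: 011001100
step 3: 010101010
step 4: 011111111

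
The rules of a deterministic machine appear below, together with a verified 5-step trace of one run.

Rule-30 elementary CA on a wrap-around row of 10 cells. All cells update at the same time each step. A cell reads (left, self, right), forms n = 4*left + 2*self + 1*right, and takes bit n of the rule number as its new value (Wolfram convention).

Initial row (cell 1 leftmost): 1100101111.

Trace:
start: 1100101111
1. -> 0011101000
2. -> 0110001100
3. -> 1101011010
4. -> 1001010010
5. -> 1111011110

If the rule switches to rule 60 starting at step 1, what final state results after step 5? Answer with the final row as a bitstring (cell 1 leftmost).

1010110011

(re-executing steps 1..5 under rule 60; state before step 1: 1100101111)
1. -> 0010111000
2. -> 0011100100
3. -> 0010010110
4. -> 0011011101
5. -> 1010110011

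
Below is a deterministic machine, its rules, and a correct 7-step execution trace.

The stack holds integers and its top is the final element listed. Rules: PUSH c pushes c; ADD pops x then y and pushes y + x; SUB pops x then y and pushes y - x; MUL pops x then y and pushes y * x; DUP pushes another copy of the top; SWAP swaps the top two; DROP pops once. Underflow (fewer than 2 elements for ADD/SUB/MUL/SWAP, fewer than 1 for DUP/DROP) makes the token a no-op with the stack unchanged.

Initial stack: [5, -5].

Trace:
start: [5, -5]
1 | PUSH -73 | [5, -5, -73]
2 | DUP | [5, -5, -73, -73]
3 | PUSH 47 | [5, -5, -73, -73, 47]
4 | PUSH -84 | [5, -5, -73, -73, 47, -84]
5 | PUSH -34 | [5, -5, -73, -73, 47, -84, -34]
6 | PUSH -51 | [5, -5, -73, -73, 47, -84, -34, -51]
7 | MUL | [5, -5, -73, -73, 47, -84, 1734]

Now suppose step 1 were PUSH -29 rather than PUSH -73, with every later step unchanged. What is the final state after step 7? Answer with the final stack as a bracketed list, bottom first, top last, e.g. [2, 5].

(re-executing from step 1 with the substitution; state before step 1: [5, -5])
1 | PUSH -29 | [5, -5, -29]
2 | DUP | [5, -5, -29, -29]
3 | PUSH 47 | [5, -5, -29, -29, 47]
4 | PUSH -84 | [5, -5, -29, -29, 47, -84]
5 | PUSH -34 | [5, -5, -29, -29, 47, -84, -34]
6 | PUSH -51 | [5, -5, -29, -29, 47, -84, -34, -51]
7 | MUL | [5, -5, -29, -29, 47, -84, 1734]

[5, -5, -29, -29, 47, -84, 1734]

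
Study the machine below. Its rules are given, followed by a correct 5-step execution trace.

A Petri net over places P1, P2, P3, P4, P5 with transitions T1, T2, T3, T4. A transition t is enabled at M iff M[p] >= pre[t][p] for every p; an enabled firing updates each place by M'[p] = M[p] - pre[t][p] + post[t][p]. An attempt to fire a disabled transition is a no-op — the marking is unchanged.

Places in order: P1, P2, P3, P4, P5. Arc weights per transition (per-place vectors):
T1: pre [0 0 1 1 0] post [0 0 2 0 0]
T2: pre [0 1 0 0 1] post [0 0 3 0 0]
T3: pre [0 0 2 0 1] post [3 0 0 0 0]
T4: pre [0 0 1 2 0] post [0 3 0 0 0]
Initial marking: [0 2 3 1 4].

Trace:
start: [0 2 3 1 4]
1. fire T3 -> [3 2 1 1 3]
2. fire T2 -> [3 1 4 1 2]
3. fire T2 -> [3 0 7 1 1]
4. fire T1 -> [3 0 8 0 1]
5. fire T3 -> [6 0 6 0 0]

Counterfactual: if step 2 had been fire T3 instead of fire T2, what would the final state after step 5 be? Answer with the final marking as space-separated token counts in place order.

(re-executing from step 2 with the substitution; state before step 2: [3 2 1 1 3])
2. fire T3 -> [3 2 1 1 3]
3. fire T2 -> [3 1 4 1 2]
4. fire T1 -> [3 1 5 0 2]
5. fire T3 -> [6 1 3 0 1]

6 1 3 0 1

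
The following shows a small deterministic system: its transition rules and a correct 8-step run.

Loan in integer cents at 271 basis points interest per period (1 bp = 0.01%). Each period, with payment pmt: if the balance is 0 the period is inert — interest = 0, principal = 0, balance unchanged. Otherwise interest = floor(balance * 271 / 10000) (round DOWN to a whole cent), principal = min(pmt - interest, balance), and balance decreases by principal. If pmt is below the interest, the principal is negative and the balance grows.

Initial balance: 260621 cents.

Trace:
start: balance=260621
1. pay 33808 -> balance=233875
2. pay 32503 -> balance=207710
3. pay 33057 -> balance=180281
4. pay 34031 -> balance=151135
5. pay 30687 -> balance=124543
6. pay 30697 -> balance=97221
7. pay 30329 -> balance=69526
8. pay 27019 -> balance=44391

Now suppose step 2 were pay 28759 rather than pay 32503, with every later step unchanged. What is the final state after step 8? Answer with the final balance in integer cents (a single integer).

48787

(re-executing from step 2 with the substitution; state before step 2: balance=233875)
2. pay 28759 -> balance=211454
3. pay 33057 -> balance=184127
4. pay 34031 -> balance=155085
5. pay 30687 -> balance=128600
6. pay 30697 -> balance=101388
7. pay 30329 -> balance=73806
8. pay 27019 -> balance=48787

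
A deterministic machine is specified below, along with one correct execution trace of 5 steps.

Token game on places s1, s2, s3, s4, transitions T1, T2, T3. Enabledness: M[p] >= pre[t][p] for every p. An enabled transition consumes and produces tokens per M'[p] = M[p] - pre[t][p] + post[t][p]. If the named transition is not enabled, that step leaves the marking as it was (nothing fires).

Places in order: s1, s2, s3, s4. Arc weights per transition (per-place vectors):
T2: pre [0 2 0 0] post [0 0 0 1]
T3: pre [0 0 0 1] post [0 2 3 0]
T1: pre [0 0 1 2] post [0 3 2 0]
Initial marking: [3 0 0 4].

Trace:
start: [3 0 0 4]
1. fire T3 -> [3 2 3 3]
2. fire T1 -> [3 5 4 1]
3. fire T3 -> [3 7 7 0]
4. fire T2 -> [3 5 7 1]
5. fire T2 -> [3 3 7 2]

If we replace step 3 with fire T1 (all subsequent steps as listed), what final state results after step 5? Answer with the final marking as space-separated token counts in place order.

(re-executing from step 3 with the substitution; state before step 3: [3 5 4 1])
3. fire T1 -> [3 5 4 1]
4. fire T2 -> [3 3 4 2]
5. fire T2 -> [3 1 4 3]

3 1 4 3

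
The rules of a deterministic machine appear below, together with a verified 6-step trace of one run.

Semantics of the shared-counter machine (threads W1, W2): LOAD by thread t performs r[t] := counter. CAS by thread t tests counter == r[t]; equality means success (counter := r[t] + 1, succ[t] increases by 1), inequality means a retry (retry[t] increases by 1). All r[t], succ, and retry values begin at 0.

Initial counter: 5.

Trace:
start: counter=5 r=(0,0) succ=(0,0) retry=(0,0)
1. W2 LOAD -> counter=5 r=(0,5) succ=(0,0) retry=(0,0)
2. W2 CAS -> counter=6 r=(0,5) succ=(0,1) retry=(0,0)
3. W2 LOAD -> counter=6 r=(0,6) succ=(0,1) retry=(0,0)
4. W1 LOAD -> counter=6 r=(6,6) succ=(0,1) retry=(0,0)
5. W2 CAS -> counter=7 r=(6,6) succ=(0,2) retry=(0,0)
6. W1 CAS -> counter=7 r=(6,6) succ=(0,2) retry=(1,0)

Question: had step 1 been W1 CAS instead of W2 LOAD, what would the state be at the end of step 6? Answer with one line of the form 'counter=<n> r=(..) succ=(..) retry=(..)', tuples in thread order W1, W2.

counter=6 r=(5,5) succ=(0,1) retry=(2,1)

(re-executing from step 1 with the substitution; state before step 1: counter=5 r=(0,0) succ=(0,0) retry=(0,0))
1. W1 CAS -> counter=5 r=(0,0) succ=(0,0) retry=(1,0)
2. W2 CAS -> counter=5 r=(0,0) succ=(0,0) retry=(1,1)
3. W2 LOAD -> counter=5 r=(0,5) succ=(0,0) retry=(1,1)
4. W1 LOAD -> counter=5 r=(5,5) succ=(0,0) retry=(1,1)
5. W2 CAS -> counter=6 r=(5,5) succ=(0,1) retry=(1,1)
6. W1 CAS -> counter=6 r=(5,5) succ=(0,1) retry=(2,1)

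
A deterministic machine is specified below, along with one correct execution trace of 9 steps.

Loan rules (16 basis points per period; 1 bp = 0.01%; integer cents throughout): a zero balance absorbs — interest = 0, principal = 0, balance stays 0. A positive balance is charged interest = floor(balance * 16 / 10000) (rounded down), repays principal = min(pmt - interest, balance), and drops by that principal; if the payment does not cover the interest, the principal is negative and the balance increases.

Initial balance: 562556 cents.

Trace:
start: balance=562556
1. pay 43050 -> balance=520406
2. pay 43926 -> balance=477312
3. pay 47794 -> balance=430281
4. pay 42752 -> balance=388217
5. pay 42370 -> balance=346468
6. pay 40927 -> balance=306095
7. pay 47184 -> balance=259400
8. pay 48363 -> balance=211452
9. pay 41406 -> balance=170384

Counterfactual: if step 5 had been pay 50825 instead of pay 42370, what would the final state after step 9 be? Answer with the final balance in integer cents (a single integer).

(re-executing from step 5 with the substitution; state before step 5: balance=388217)
5. pay 50825 -> balance=338013
6. pay 40927 -> balance=297626
7. pay 47184 -> balance=250918
8. pay 48363 -> balance=202956
9. pay 41406 -> balance=161874

161874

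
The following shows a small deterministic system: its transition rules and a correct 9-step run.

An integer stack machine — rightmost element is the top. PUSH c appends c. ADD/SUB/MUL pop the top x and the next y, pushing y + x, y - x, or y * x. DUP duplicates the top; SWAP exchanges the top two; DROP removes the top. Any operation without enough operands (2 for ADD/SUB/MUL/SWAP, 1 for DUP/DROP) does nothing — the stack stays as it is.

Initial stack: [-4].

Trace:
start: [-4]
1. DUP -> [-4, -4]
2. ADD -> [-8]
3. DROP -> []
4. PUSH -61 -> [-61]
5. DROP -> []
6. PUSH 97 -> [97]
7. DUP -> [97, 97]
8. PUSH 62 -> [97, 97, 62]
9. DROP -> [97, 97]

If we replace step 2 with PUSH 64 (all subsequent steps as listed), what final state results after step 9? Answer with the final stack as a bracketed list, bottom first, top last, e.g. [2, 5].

(re-executing from step 2 with the substitution; state before step 2: [-4, -4])
2. PUSH 64 -> [-4, -4, 64]
3. DROP -> [-4, -4]
4. PUSH -61 -> [-4, -4, -61]
5. DROP -> [-4, -4]
6. PUSH 97 -> [-4, -4, 97]
7. DUP -> [-4, -4, 97, 97]
8. PUSH 62 -> [-4, -4, 97, 97, 62]
9. DROP -> [-4, -4, 97, 97]

[-4, -4, 97, 97]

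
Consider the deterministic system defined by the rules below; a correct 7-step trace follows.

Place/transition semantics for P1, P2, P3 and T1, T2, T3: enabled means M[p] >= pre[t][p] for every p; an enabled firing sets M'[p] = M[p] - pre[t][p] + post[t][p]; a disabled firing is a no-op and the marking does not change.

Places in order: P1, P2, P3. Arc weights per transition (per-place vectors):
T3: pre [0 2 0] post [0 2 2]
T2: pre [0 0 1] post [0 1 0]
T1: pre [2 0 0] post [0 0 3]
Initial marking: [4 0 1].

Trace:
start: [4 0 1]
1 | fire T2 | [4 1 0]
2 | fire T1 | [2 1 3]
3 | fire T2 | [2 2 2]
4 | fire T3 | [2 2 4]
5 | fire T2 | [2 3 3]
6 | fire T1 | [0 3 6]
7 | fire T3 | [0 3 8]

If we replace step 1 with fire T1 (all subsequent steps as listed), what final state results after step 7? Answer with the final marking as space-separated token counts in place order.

(re-executing from step 1 with the substitution; state before step 1: [4 0 1])
1 | fire T1 | [2 0 4]
2 | fire T1 | [0 0 7]
3 | fire T2 | [0 1 6]
4 | fire T3 | [0 1 6]
5 | fire T2 | [0 2 5]
6 | fire T1 | [0 2 5]
7 | fire T3 | [0 2 7]

0 2 7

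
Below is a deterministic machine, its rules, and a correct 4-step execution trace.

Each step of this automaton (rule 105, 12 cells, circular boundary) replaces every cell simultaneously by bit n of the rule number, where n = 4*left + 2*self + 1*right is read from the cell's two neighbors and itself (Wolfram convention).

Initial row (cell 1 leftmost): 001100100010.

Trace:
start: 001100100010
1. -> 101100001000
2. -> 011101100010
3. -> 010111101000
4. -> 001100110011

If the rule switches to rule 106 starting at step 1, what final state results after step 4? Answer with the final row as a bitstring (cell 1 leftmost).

(re-executing steps 1..4 under rule 106; state before step 1: 001100100010)
1. -> 011101000100
2. -> 110110001000
3. -> 111110010001
4. -> 000010100011

000010100011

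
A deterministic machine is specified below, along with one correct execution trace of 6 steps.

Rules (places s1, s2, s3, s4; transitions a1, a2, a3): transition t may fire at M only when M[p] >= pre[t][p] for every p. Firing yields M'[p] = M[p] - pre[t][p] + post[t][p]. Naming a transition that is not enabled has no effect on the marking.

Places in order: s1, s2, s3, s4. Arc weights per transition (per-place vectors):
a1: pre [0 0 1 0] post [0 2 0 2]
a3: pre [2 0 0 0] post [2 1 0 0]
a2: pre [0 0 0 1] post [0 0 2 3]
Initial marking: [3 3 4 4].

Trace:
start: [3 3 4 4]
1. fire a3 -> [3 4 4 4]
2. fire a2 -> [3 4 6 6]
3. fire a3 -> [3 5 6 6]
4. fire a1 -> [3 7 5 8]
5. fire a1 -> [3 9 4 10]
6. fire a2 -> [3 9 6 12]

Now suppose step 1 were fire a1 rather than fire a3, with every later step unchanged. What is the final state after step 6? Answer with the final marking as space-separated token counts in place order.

(re-executing from step 1 with the substitution; state before step 1: [3 3 4 4])
1. fire a1 -> [3 5 3 6]
2. fire a2 -> [3 5 5 8]
3. fire a3 -> [3 6 5 8]
4. fire a1 -> [3 8 4 10]
5. fire a1 -> [3 10 3 12]
6. fire a2 -> [3 10 5 14]

3 10 5 14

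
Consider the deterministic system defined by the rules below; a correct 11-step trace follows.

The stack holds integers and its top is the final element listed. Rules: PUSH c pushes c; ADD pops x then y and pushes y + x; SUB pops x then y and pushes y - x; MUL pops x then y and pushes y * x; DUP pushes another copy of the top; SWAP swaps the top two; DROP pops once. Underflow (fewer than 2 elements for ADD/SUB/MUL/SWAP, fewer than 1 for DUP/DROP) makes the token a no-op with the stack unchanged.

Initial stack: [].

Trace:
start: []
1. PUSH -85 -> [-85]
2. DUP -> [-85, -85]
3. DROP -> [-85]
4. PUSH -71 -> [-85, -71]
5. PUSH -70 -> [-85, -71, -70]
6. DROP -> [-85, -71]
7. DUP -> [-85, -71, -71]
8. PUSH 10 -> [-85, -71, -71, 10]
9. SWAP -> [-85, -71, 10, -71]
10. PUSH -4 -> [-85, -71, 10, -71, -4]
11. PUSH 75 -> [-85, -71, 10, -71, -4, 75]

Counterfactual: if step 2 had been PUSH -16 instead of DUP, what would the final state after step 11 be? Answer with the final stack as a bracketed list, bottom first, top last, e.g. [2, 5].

[-85, -71, 10, -71, -4, 75]

(re-executing from step 2 with the substitution; state before step 2: [-85])
2. PUSH -16 -> [-85, -16]
3. DROP -> [-85]
4. PUSH -71 -> [-85, -71]
5. PUSH -70 -> [-85, -71, -70]
6. DROP -> [-85, -71]
7. DUP -> [-85, -71, -71]
8. PUSH 10 -> [-85, -71, -71, 10]
9. SWAP -> [-85, -71, 10, -71]
10. PUSH -4 -> [-85, -71, 10, -71, -4]
11. PUSH 75 -> [-85, -71, 10, -71, -4, 75]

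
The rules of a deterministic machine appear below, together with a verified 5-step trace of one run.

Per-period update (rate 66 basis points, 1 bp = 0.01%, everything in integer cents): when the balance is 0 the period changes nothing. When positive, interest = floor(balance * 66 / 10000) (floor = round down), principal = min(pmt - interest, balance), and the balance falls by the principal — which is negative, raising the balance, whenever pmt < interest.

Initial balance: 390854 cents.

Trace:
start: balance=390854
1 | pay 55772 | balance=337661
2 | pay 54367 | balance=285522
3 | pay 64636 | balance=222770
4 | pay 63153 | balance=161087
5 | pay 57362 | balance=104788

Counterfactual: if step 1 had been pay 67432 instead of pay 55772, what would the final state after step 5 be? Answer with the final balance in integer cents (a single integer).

(re-executing from step 1 with the substitution; state before step 1: balance=390854)
1 | pay 67432 | balance=326001
2 | pay 54367 | balance=273785
3 | pay 64636 | balance=210955
4 | pay 63153 | balance=149194
5 | pay 57362 | balance=92816

92816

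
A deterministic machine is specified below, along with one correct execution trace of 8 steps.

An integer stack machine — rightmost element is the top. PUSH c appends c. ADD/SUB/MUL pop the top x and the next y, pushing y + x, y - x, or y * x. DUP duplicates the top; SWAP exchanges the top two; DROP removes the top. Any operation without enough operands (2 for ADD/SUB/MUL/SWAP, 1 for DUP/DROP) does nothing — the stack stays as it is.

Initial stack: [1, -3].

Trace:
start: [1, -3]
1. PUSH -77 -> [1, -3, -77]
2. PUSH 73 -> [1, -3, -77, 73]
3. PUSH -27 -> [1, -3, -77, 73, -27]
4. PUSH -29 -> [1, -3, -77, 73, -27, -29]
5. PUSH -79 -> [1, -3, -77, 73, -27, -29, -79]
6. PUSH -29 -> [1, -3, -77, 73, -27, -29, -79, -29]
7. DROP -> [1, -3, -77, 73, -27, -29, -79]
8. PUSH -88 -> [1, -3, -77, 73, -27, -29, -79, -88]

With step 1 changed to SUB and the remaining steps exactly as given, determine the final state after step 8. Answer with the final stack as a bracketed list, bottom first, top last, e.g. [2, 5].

[4, 73, -27, -29, -79, -88]

(re-executing from step 1 with the substitution; state before step 1: [1, -3])
1. SUB -> [4]
2. PUSH 73 -> [4, 73]
3. PUSH -27 -> [4, 73, -27]
4. PUSH -29 -> [4, 73, -27, -29]
5. PUSH -79 -> [4, 73, -27, -29, -79]
6. PUSH -29 -> [4, 73, -27, -29, -79, -29]
7. DROP -> [4, 73, -27, -29, -79]
8. PUSH -88 -> [4, 73, -27, -29, -79, -88]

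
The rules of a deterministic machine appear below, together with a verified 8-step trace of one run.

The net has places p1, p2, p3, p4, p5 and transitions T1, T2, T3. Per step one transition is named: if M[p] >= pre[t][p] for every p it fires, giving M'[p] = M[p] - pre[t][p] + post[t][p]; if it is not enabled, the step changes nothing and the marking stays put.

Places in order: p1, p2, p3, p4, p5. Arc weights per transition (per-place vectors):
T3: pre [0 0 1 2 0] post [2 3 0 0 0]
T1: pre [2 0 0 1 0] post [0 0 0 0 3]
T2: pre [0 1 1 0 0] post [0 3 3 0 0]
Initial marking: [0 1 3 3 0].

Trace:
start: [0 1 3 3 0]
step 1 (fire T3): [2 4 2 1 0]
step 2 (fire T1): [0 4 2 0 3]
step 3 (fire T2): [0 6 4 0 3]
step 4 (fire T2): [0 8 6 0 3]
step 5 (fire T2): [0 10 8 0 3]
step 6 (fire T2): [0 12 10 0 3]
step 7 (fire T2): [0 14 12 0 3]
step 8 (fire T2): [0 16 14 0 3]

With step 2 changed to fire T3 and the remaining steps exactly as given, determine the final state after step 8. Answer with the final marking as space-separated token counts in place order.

2 16 14 1 0

(re-executing from step 2 with the substitution; state before step 2: [2 4 2 1 0])
step 2 (fire T3): [2 4 2 1 0]
step 3 (fire T2): [2 6 4 1 0]
step 4 (fire T2): [2 8 6 1 0]
step 5 (fire T2): [2 10 8 1 0]
step 6 (fire T2): [2 12 10 1 0]
step 7 (fire T2): [2 14 12 1 0]
step 8 (fire T2): [2 16 14 1 0]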